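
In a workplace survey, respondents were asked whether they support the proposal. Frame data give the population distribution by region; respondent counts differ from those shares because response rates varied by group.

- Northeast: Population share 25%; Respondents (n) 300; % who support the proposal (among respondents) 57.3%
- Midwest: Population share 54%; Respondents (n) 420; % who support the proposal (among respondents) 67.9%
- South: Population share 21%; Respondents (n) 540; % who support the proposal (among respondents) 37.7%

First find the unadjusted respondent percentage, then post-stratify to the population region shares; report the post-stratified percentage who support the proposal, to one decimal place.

58.9%

Without adjustment, the pooled respondent share is:
  (300/1260)×57.3 + (420/1260)×67.9 + (540/1260)×37.7 = 52.4333%
Post-stratifying to population shares instead:
  0.25×57.3 + 0.54×67.9 + 0.21×37.7 = 58.908%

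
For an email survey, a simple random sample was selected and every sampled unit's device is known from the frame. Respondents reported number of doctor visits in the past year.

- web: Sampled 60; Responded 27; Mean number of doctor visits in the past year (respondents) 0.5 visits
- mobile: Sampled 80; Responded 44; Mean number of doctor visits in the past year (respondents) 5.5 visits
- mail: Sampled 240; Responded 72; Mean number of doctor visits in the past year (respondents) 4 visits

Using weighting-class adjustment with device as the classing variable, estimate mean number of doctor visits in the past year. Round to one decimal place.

3.8

Response rates by class: web 27/60 = 45%, mobile 44/80 = 55%, mail 72/240 = 30%.
Inverse-response-rate weighting restores each class to its sampled count, so class totals weight by n_sampled:
  web: 60 × 0.5 = 30
  mobile: 80 × 5.5 = 440
  mail: 240 × 4 = 960
Adjusted estimate = 1430 / 380 = 3.76316 → 3.8.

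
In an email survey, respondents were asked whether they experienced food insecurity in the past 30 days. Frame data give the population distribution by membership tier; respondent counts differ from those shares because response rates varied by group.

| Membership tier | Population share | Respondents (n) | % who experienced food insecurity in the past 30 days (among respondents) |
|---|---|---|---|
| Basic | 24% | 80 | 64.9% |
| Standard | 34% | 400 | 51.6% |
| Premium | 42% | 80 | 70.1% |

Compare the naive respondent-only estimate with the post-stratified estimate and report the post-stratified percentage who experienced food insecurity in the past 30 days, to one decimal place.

Unadjusted (pooled respondent) estimate weights by respondent counts:
  (80/560)×64.9 + (400/560)×51.6 + (80/560)×70.1 = 56.1429%
Post-stratified estimate weights by population shares:
  0.24×64.9 + 0.34×51.6 + 0.42×70.1 = 62.562%

62.6%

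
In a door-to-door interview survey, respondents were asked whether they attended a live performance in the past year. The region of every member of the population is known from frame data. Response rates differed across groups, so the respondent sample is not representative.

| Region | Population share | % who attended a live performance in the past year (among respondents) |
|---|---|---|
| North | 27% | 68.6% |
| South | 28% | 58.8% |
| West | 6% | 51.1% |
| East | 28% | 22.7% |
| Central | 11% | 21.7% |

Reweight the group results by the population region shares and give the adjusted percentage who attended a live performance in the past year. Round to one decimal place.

Weight each group's respondent value by its population share:
  North: 0.27 × 68.6 = 18.522
  South: 0.28 × 58.8 = 16.464
  West: 0.06 × 51.1 = 3.066
  East: 0.28 × 22.7 = 6.356
  Central: 0.11 × 21.7 = 2.387
Post-stratified estimate = 46.795 → 46.8%.

46.8%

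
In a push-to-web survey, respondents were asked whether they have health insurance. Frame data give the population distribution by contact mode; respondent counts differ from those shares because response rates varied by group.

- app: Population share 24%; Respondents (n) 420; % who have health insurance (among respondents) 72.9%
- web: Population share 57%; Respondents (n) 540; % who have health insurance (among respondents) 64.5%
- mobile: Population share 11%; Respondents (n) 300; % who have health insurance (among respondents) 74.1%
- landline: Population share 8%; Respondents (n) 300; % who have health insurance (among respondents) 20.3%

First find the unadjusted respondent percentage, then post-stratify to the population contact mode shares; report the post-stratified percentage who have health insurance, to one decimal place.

64.0%

Naive respondent-only estimate (weights = respondent counts):
  (420/1560)×72.9 + (540/1560)×64.5 + (300/1560)×74.1 + (300/1560)×20.3 = 60.1077%
Reweighting by population contact mode shares:
  0.24×72.9 + 0.57×64.5 + 0.11×74.1 + 0.08×20.3 = 64.036%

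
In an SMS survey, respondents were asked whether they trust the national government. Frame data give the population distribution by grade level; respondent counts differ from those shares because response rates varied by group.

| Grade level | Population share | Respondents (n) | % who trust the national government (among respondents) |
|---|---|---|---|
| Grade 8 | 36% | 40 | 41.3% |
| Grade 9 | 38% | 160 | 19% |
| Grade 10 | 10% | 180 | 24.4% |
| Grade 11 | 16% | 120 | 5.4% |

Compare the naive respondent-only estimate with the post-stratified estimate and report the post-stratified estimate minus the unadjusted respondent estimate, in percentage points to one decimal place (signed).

+5.9 percentage points

Naive respondent-only estimate (weights = respondent counts):
  (40/500)×41.3 + (160/500)×19 + (180/500)×24.4 + (120/500)×5.4 = 19.464%
Post-stratified estimate weights by population shares:
  0.36×41.3 + 0.38×19 + 0.1×24.4 + 0.16×5.4 = 25.392%
Difference = 25.392 − 19.464 = 5.928 pp.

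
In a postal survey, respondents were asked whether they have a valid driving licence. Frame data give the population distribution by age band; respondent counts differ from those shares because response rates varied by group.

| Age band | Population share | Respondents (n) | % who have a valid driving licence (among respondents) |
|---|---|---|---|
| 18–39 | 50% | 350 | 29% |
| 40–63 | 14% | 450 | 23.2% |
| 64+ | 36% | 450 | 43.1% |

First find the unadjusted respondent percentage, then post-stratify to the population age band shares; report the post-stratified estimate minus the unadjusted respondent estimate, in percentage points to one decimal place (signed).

Naive respondent-only estimate (weights = respondent counts):
  (350/1250)×29 + (450/1250)×23.2 + (450/1250)×43.1 = 31.988%
Post-stratified estimate weights by population shares:
  0.5×29 + 0.14×23.2 + 0.36×43.1 = 33.264%
Difference = 33.264 − 31.988 = 1.276 pp.

+1.3 percentage points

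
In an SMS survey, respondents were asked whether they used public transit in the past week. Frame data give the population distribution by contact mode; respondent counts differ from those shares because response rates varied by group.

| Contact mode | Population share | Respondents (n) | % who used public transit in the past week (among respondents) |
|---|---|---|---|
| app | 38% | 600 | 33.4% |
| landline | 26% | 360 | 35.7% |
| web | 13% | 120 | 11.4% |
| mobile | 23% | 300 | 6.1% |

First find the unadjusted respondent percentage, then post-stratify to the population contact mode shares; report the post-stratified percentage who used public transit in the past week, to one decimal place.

24.9%

Unadjusted (pooled respondent) estimate weights by respondent counts:
  (600/1380)×33.4 + (360/1380)×35.7 + (120/1380)×11.4 + (300/1380)×6.1 = 26.1522%
Reweighting by population contact mode shares:
  0.38×33.4 + 0.26×35.7 + 0.13×11.4 + 0.23×6.1 = 24.859%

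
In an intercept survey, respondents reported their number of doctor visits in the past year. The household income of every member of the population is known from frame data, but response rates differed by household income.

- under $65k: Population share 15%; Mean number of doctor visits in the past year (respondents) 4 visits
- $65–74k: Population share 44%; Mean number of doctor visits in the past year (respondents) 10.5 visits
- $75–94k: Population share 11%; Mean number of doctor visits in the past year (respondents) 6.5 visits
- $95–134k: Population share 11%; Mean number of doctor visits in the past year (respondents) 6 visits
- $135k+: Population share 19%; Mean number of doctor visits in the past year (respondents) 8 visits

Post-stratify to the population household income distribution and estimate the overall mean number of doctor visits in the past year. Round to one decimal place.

8.1

Each cell contributes population-share × respondent value:
  under $65k: 0.15 × 4 = 0.6
  $65–74k: 0.44 × 10.5 = 4.62
  $75–94k: 0.11 × 6.5 = 0.715
  $95–134k: 0.11 × 6 = 0.66
  $135k+: 0.19 × 8 = 1.52
Post-stratified estimate = 8.115 → 8.1.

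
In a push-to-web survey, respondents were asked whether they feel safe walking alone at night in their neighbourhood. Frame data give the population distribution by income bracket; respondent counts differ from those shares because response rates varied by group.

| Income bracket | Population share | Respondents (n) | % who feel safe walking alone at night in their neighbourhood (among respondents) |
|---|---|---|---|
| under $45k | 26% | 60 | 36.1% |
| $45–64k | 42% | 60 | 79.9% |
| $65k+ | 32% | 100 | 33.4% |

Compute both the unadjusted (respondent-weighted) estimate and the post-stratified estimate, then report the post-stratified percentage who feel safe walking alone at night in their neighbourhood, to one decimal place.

Unadjusted (pooled respondent) estimate weights by respondent counts:
  (60/220)×36.1 + (60/220)×79.9 + (100/220)×33.4 = 46.8182%
Reweighting by population income bracket shares:
  0.26×36.1 + 0.42×79.9 + 0.32×33.4 = 53.632%

53.6%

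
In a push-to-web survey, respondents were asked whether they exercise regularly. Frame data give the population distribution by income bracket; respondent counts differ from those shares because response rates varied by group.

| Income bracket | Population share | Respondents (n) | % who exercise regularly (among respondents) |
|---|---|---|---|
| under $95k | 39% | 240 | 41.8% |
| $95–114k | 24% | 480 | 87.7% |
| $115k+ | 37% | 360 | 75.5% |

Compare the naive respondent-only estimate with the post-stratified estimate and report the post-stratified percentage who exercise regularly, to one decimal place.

65.3%

Without adjustment, the pooled respondent share is:
  (240/1080)×41.8 + (480/1080)×87.7 + (360/1080)×75.5 = 73.4333%
Reweighting by population income bracket shares:
  0.39×41.8 + 0.24×87.7 + 0.37×75.5 = 65.285%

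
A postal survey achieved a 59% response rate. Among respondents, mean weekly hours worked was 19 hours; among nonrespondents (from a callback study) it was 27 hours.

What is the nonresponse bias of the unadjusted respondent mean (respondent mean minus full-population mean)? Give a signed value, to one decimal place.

Nonresponse fraction = 1 − 0.59 = 0.41.
Bias = (nonresponse fraction) × (respondent mean − nonrespondent mean)
     = 0.41 × (19 − 27) = 0.41 × -8 = -3.28.

-3.3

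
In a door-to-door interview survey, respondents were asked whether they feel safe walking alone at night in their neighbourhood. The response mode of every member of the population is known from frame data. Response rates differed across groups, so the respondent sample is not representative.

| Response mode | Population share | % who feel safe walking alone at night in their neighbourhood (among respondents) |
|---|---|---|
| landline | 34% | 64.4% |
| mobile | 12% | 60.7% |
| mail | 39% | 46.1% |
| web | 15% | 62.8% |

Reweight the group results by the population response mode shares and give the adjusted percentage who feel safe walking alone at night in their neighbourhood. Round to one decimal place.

Weight each group's respondent value by its population share:
  landline: 0.34 × 64.4 = 21.896
  mobile: 0.12 × 60.7 = 7.284
  mail: 0.39 × 46.1 = 17.979
  web: 0.15 × 62.8 = 9.42
Post-stratified estimate = 56.579 → 56.6%.

56.6%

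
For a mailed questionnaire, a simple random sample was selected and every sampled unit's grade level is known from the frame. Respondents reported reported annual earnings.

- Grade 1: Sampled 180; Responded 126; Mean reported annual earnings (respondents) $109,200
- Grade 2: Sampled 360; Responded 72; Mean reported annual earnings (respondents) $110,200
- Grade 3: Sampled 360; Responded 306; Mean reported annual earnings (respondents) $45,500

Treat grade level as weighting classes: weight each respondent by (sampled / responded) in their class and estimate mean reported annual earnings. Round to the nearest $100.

$84,100

Class response rates: Grade 1 126/180 = 70%, Grade 2 72/360 = 20%, Grade 3 306/360 = 85%.
Each respondent's weight = sampled/responded in their class; summing within a class gives n_sampled, so:
  Grade 1: 180 × 109,200 = 19,656,000
  Grade 2: 360 × 110,200 = 39,672,000
  Grade 3: 360 × 45,500 = 16,380,000
Adjusted estimate = 75,708,000 / 900 = 84,120 → $84,100.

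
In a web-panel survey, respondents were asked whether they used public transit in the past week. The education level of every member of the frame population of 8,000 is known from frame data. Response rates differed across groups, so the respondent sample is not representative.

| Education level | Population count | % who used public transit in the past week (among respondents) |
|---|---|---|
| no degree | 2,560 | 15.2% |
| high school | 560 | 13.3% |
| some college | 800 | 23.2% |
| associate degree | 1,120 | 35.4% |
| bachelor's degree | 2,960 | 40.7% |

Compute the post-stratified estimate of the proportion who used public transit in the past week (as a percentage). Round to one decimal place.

Post-stratification weights by population share, not respondent share:
  no degree: (2,560/8,000) × 15.2 = 4.864
  high school: (560/8,000) × 13.3 = 0.931
  some college: (800/8,000) × 23.2 = 2.32
  associate degree: (1,120/8,000) × 35.4 = 4.956
  bachelor's degree: (2,960/8,000) × 40.7 = 15.059
Post-stratified estimate = 28.13 → 28.1%.

28.1%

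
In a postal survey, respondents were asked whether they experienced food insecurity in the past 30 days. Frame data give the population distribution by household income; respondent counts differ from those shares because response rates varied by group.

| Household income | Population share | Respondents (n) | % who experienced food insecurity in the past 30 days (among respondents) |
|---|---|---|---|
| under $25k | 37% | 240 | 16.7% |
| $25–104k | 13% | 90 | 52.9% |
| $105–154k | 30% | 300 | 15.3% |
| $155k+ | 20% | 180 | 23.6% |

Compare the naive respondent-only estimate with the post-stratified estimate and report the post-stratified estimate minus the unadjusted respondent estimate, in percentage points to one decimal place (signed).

Without adjustment, the pooled respondent share is:
  (240/810)×16.7 + (90/810)×52.9 + (300/810)×15.3 + (180/810)×23.6 = 21.737%
Post-stratifying to population shares instead:
  0.37×16.7 + 0.13×52.9 + 0.3×15.3 + 0.2×23.6 = 22.366%
Difference = 22.366 − 21.737 = 0.629 pp.

+0.6 percentage points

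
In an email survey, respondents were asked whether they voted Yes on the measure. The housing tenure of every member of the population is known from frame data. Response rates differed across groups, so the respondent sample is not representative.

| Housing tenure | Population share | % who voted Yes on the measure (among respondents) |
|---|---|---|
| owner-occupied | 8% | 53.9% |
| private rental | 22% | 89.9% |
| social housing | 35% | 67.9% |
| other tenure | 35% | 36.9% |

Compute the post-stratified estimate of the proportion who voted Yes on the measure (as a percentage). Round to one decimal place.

60.8%

Each cell contributes population-share × respondent value:
  owner-occupied: 0.08 × 53.9 = 4.312
  private rental: 0.22 × 89.9 = 19.778
  social housing: 0.35 × 67.9 = 23.765
  other tenure: 0.35 × 36.9 = 12.915
Post-stratified estimate = 60.77 → 60.8%.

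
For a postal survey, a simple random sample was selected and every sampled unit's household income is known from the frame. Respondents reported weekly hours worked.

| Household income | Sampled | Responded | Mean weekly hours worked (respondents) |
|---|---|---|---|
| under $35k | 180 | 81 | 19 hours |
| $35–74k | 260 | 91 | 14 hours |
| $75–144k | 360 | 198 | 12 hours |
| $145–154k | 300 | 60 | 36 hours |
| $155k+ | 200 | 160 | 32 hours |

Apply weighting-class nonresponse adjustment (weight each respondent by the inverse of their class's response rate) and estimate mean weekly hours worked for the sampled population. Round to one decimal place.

22.0

Class response rates: under $35k 81/180 = 45%, $35–74k 91/260 = 35%, $75–144k 198/360 = 55%, $145–154k 60/300 = 20%, $155k+ 160/200 = 80%.
With weight = n_sampled/n_responded per class, the weighted class total is n_sampled:
  under $35k: 180 × 19 = 3420
  $35–74k: 260 × 14 = 3640
  $75–144k: 360 × 12 = 4320
  $145–154k: 300 × 36 = 10,800
  $155k+: 200 × 32 = 6400
Adjusted estimate = 28,580 / 1,300 = 21.9846 → 22.0.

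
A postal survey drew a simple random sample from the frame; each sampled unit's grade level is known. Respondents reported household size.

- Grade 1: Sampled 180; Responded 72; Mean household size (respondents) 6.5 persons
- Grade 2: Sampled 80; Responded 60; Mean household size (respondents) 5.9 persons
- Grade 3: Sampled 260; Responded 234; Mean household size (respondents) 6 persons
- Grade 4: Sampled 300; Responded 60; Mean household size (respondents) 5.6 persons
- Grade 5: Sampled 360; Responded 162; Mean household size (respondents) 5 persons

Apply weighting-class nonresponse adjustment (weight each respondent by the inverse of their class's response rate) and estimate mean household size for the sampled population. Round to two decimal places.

5.66

Response rates by class: Grade 1 72/180 = 40%, Grade 2 60/80 = 75%, Grade 3 234/260 = 90%, Grade 4 60/300 = 20%, Grade 5 162/360 = 45%.
Inverse-response-rate weighting restores each class to its sampled count, so class totals weight by n_sampled:
  Grade 1: 180 × 6.5 = 1170
  Grade 2: 80 × 5.9 = 472
  Grade 3: 260 × 6 = 1560
  Grade 4: 300 × 5.6 = 1680
  Grade 5: 360 × 5 = 1800
Adjusted estimate = 6682 / 1,180 = 5.66271 → 5.66.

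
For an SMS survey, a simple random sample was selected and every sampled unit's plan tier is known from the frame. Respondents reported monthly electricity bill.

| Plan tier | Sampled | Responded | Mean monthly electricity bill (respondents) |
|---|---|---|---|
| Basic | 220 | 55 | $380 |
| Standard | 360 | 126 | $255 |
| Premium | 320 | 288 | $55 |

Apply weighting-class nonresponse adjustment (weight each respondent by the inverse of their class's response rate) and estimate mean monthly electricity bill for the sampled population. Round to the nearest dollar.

Response rates by class: Basic 55/220 = 25%, Standard 126/360 = 35%, Premium 288/320 = 90%.
Weighting each respondent by the inverse class response rate inflates each class back to its sampled size, so the class weight is n_sampled:
  Basic: 220 × 380 = 83,600
  Standard: 360 × 255 = 91,800
  Premium: 320 × 55 = 17,600
Adjusted estimate = 193,000 / 900 = 214.444 → $214.

$214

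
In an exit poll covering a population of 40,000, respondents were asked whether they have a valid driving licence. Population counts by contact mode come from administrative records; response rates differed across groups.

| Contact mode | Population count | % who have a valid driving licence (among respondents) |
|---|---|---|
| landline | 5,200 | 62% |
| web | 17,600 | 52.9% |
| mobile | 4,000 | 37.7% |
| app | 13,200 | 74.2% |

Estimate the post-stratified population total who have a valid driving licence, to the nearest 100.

23,800

Estimated count per cell = population count × respondent percentage:
  landline: 5,200 × 62% = 3224
  web: 17,600 × 52.9% = 9310.4
  mobile: 4,000 × 37.7% = 1508
  app: 13,200 × 74.2% = 9794.4
Estimated total = 23836.8 → 23,800.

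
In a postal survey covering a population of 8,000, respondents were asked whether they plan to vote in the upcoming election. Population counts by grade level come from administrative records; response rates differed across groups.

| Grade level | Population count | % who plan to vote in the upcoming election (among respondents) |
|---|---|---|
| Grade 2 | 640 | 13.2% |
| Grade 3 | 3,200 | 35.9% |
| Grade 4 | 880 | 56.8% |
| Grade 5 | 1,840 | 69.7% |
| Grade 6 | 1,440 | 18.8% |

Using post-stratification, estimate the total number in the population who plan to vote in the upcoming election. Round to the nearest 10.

3,290

Apply each group's respondent rate to its population count:
  Grade 2: 640 × 13.2% = 84.48
  Grade 3: 3,200 × 35.9% = 1148.8
  Grade 4: 880 × 56.8% = 499.84
  Grade 5: 1,840 × 69.7% = 1282.48
  Grade 6: 1,440 × 18.8% = 270.72
Estimated total = 3286.32 → 3,290.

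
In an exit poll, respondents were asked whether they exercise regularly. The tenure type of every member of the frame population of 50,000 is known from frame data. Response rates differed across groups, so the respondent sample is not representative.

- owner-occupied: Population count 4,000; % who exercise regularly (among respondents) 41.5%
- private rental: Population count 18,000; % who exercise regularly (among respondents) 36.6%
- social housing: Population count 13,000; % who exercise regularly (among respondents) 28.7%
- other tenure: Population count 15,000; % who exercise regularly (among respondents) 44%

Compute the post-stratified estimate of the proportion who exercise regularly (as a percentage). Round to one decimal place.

Post-stratification weights by population share, not respondent share:
  owner-occupied: (4,000/50,000) × 41.5 = 3.32
  private rental: (18,000/50,000) × 36.6 = 13.176
  social housing: (13,000/50,000) × 28.7 = 7.462
  other tenure: (15,000/50,000) × 44 = 13.2
Post-stratified estimate = 37.158 → 37.2%.

37.2%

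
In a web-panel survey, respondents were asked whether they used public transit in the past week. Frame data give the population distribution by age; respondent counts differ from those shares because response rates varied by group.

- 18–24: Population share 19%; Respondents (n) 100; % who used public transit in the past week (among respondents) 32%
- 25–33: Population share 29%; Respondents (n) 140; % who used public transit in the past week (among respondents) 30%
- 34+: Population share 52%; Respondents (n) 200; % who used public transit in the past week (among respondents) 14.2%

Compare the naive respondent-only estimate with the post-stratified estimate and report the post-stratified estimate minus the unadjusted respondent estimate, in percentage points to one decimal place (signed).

Unadjusted (pooled respondent) estimate weights by respondent counts:
  (100/440)×32 + (140/440)×30 + (200/440)×14.2 = 23.2727%
Post-stratifying to population shares instead:
  0.19×32 + 0.29×30 + 0.52×14.2 = 22.164%
Difference = 22.164 − 23.2727 = -1.1087 pp.

-1.1 percentage points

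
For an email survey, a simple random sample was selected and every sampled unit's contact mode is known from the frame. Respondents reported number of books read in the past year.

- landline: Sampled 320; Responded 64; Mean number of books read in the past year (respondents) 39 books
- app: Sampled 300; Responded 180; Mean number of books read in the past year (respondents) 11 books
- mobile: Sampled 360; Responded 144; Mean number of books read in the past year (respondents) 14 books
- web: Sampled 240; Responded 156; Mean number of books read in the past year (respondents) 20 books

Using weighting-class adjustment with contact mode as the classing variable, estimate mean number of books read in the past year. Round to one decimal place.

21.0

Class response rates: landline 64/320 = 20%, app 180/300 = 60%, mobile 144/360 = 40%, web 156/240 = 65%.
Weighting each respondent by the inverse class response rate inflates each class back to its sampled size, so the class weight is n_sampled:
  landline: 320 × 39 = 12,480
  app: 300 × 11 = 3300
  mobile: 360 × 14 = 5040
  web: 240 × 20 = 4800
Adjusted estimate = 25,620 / 1,220 = 21 → 21.0.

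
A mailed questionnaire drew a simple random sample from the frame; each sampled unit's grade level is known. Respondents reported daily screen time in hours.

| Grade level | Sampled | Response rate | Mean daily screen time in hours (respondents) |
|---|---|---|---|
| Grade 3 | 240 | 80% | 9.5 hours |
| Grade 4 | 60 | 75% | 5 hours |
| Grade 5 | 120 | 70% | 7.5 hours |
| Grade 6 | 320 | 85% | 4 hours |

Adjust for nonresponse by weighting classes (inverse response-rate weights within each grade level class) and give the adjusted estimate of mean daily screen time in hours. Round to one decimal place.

Weighting each respondent by the inverse class response rate inflates each class back to its sampled size, so the class weight is n_sampled:
  Grade 3: 240 × 9.5 = 2280
  Grade 4: 60 × 5 = 300
  Grade 5: 120 × 7.5 = 900
  Grade 6: 320 × 4 = 1280
Adjusted estimate = 4760 / 740 = 6.43243 → 6.4.

6.4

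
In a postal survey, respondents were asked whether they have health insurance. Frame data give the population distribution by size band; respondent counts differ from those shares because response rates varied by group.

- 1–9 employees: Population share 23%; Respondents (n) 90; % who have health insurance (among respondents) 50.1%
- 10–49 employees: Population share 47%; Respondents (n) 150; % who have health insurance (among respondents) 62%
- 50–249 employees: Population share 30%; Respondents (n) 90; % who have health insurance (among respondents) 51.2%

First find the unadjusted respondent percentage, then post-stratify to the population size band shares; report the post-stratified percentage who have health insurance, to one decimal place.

56.0%

Unadjusted (pooled respondent) estimate weights by respondent counts:
  (90/330)×50.1 + (150/330)×62 + (90/330)×51.2 = 55.8091%
Post-stratified estimate weights by population shares:
  0.23×50.1 + 0.47×62 + 0.3×51.2 = 56.023%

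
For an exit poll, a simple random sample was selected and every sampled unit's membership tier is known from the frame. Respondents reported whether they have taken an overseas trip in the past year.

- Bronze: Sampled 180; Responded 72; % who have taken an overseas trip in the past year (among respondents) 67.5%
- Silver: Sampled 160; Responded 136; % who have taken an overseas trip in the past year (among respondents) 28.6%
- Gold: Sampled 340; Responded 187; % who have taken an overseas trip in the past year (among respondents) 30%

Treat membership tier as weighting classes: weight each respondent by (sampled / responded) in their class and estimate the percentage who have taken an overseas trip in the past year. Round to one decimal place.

39.6%

Response rates by class: Bronze 72/180 = 40%, Silver 136/160 = 85%, Gold 187/340 = 55%.
Each respondent's weight = sampled/responded in their class; summing within a class gives n_sampled, so:
  Bronze: 180 × 67.5 = 12,150
  Silver: 160 × 28.6 = 4576
  Gold: 340 × 30 = 10,200
Adjusted estimate = 26,926 / 680 = 39.5971 → 39.6%.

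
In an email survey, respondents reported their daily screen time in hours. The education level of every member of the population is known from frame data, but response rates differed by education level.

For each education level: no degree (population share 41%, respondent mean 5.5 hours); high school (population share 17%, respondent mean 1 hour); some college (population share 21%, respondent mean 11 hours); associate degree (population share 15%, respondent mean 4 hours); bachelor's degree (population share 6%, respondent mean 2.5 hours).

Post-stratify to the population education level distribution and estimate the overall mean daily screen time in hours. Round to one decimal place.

Post-stratification weights by population share, not respondent share:
  no degree: 0.41 × 5.5 = 2.255
  high school: 0.17 × 1 = 0.17
  some college: 0.21 × 11 = 2.31
  associate degree: 0.15 × 4 = 0.6
  bachelor's degree: 0.06 × 2.5 = 0.15
Post-stratified estimate = 5.485 → 5.5.

5.5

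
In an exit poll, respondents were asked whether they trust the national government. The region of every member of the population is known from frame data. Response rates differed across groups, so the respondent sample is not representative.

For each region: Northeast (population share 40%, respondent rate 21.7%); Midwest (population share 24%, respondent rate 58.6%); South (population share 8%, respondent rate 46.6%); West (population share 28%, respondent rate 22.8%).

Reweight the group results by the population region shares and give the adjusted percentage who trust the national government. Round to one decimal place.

32.9%

Each cell contributes population-share × respondent value:
  Northeast: 0.4 × 21.7 = 8.68
  Midwest: 0.24 × 58.6 = 14.064
  South: 0.08 × 46.6 = 3.728
  West: 0.28 × 22.8 = 6.384
Post-stratified estimate = 32.856 → 32.9%.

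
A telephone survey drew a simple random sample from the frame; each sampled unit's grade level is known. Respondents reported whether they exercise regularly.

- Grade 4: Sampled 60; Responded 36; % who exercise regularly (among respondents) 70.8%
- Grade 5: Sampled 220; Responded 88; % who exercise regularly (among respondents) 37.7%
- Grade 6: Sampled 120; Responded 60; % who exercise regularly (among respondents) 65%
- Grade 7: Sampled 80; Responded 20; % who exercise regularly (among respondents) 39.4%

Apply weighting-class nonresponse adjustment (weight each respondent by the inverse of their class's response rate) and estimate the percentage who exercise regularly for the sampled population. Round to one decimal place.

48.9%

Class response rates: Grade 4 36/60 = 60%, Grade 5 88/220 = 40%, Grade 6 60/120 = 50%, Grade 7 20/80 = 25%.
Inverse-response-rate weighting restores each class to its sampled count, so class totals weight by n_sampled:
  Grade 4: 60 × 70.8 = 4248
  Grade 5: 220 × 37.7 = 8294
  Grade 6: 120 × 65 = 7800
  Grade 7: 80 × 39.4 = 3152
Adjusted estimate = 23,494 / 480 = 48.9458 → 48.9%.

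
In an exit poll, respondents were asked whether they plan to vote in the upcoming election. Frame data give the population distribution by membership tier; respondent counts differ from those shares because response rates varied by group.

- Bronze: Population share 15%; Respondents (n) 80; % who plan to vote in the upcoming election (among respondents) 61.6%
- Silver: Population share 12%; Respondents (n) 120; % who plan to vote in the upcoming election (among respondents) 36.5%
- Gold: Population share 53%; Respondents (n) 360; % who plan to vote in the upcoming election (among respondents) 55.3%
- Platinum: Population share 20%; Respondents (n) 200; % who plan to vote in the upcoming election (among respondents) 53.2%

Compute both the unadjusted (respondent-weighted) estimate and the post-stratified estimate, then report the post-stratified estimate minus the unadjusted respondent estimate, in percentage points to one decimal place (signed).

+1.1 percentage points

Naive respondent-only estimate (weights = respondent counts):
  (80/760)×61.6 + (120/760)×36.5 + (360/760)×55.3 + (200/760)×53.2 = 52.4421%
Reweighting by population membership tier shares:
  0.15×61.6 + 0.12×36.5 + 0.53×55.3 + 0.2×53.2 = 53.569%
Difference = 53.569 − 52.4421 = 1.1269 pp.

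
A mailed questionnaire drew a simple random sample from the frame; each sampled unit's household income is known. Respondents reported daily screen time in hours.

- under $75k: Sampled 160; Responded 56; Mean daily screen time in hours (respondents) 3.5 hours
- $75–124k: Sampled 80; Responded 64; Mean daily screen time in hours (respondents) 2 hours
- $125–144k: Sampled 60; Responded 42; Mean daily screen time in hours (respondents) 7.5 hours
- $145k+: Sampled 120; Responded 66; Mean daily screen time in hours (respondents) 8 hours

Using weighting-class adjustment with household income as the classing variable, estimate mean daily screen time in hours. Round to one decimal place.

Response rates by class: under $75k 56/160 = 35%, $75–124k 64/80 = 80%, $125–144k 42/60 = 70%, $145k+ 66/120 = 55%.
With weight = n_sampled/n_responded per class, the weighted class total is n_sampled:
  under $75k: 160 × 3.5 = 560
  $75–124k: 80 × 2 = 160
  $125–144k: 60 × 7.5 = 450
  $145k+: 120 × 8 = 960
Adjusted estimate = 2130 / 420 = 5.07143 → 5.1.

5.1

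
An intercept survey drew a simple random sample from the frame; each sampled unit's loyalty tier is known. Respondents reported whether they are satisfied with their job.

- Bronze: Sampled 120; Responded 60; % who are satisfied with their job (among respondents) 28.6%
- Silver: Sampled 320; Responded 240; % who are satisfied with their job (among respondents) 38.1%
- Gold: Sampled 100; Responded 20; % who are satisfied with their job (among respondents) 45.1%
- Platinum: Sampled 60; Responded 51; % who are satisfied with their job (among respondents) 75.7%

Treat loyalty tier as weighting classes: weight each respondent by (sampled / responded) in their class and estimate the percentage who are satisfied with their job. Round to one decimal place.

Response rates by class: Bronze 60/120 = 50%, Silver 240/320 = 75%, Gold 20/100 = 20%, Platinum 51/60 = 85%.
Each respondent's weight = sampled/responded in their class; summing within a class gives n_sampled, so:
  Bronze: 120 × 28.6 = 3432
  Silver: 320 × 38.1 = 12,192
  Gold: 100 × 45.1 = 4510
  Platinum: 60 × 75.7 = 4542
Adjusted estimate = 24,676 / 600 = 41.1267 → 41.1%.

41.1%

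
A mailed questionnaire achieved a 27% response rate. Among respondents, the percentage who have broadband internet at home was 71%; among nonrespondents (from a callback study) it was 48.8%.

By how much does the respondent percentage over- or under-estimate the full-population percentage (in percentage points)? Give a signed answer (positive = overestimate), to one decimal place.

Nonresponse fraction = 1 − 0.27 = 0.73.
Bias = (nonresponse fraction) × (respondent percentage − nonrespondent percentage)
     = 0.73 × (71 − 48.8) = 0.73 × 22.2 = 16.206.

+16.2 percentage points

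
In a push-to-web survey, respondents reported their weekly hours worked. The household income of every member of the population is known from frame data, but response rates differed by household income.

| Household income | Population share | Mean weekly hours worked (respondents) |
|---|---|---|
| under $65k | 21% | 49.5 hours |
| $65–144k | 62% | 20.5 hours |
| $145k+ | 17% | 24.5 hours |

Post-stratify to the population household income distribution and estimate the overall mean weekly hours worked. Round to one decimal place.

27.3

Reweight to the known household income distribution:
  under $65k: 0.21 × 49.5 = 10.395
  $65–144k: 0.62 × 20.5 = 12.71
  $145k+: 0.17 × 24.5 = 4.165
Post-stratified estimate = 27.27 → 27.3.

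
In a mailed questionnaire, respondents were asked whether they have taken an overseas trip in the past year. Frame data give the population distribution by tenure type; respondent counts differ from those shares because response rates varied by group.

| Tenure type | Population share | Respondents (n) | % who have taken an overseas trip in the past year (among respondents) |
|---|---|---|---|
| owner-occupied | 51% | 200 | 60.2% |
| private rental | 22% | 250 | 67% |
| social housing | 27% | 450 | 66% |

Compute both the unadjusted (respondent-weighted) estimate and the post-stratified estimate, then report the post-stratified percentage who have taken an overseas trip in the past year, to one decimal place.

Naive respondent-only estimate (weights = respondent counts):
  (200/900)×60.2 + (250/900)×67 + (450/900)×66 = 64.9889%
Reweighting by population tenure type shares:
  0.51×60.2 + 0.22×67 + 0.27×66 = 63.262%

63.3%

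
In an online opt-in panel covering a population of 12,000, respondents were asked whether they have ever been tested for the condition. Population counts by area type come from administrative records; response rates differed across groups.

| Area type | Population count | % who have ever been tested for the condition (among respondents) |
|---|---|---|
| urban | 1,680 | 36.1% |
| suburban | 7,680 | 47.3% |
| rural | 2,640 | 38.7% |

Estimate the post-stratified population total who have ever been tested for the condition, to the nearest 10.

Each cell contributes its population count × the respondent rate:
  urban: 1,680 × 36.1% = 606.48
  suburban: 7,680 × 47.3% = 3632.64
  rural: 2,640 × 38.7% = 1021.68
Estimated total = 5260.8 → 5,260.

5,260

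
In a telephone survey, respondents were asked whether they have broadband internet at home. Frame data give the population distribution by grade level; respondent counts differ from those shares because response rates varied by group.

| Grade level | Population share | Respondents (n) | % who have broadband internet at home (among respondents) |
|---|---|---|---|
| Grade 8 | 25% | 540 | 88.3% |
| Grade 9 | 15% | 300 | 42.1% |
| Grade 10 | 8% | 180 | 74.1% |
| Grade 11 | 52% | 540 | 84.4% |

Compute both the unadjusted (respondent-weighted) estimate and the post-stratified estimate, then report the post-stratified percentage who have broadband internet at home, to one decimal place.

78.2%

Unadjusted (pooled respondent) estimate weights by respondent counts:
  (540/1560)×88.3 + (300/1560)×42.1 + (180/1560)×74.1 + (540/1560)×84.4 = 76.4269%
Post-stratified estimate weights by population shares:
  0.25×88.3 + 0.15×42.1 + 0.08×74.1 + 0.52×84.4 = 78.206%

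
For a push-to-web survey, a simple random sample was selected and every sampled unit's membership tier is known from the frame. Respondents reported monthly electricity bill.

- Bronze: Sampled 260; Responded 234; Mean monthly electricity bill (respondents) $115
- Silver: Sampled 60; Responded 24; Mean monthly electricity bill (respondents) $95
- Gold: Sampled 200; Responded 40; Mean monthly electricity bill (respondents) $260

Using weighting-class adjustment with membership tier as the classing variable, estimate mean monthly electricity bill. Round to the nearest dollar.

$168

Response rates by class: Bronze 234/260 = 90%, Silver 24/60 = 40%, Gold 40/200 = 20%.
Inverse-response-rate weighting restores each class to its sampled count, so class totals weight by n_sampled:
  Bronze: 260 × 115 = 29,900
  Silver: 60 × 95 = 5700
  Gold: 200 × 260 = 52,000
Adjusted estimate = 87,600 / 520 = 168.462 → $168.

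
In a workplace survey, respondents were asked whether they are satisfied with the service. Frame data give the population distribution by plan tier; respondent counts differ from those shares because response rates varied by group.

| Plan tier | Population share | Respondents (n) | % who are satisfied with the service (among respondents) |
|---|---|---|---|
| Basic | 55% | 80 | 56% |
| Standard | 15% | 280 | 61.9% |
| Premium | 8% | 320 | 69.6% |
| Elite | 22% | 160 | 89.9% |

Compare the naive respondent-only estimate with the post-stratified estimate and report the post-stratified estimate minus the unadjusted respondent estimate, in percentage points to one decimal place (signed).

Naive respondent-only estimate (weights = respondent counts):
  (80/840)×56 + (280/840)×61.9 + (320/840)×69.6 + (160/840)×89.9 = 69.6048%
Reweighting by population plan tier shares:
  0.55×56 + 0.15×61.9 + 0.08×69.6 + 0.22×89.9 = 65.431%
Difference = 65.431 − 69.6048 = -4.1738 pp.

-4.2 percentage points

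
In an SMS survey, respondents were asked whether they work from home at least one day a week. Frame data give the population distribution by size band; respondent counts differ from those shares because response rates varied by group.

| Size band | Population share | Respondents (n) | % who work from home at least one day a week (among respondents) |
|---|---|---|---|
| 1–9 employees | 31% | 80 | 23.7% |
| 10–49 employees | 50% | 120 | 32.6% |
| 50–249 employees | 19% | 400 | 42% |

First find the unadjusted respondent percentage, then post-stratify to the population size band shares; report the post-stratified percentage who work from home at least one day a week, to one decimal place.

31.6%

Without adjustment, the pooled respondent share is:
  (80/600)×23.7 + (120/600)×32.6 + (400/600)×42 = 37.68%
Reweighting by population size band shares:
  0.31×23.7 + 0.5×32.6 + 0.19×42 = 31.627%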